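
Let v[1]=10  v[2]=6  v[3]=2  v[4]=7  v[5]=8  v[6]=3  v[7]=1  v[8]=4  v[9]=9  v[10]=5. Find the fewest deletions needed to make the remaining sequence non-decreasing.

6

Fewest deletions = n − (longest non-decreasing subsequence).
Patience tails:
10 → extends → [10]
6 → replaces 10 → [6]
2 → replaces 6 → [2]
7 → extends → [2, 7]
8 → extends → [2, 7, 8]
3 → replaces 7 → [2, 3, 8]
1 → replaces 2 → [1, 3, 8]
4 → replaces 8 → [1, 3, 4]
9 → extends → [1, 3, 4, 9]
5 → replaces 9 → [1, 3, 4, 5]
Longest non-decreasing subsequence has length 4, so deletions = 10 − 4 = 6.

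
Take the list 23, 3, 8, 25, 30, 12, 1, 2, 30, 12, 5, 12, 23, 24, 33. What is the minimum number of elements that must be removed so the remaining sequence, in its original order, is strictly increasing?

8

Fewest deletions = n − (longest strictly increasing subsequence).
i:      1  2  3  4  5  6  7  8  9 10 11 12 13 14 15
a[i]:  23  3  8 25 30 12  1  2 30 12  5 12 23 24 33
dp:     1  1  2  3  4  3  1  2  4  3  3  4  5  6  7
max dp = 7, so deletions = 15 − 7 = 8.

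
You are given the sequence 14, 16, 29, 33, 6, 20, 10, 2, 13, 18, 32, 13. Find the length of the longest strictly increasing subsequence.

5

Track the smallest tail for each achievable length (strict):
14 → extends → [14]
16 → extends → [14, 16]
29 → extends → [14, 16, 29]
33 → extends → [14, 16, 29, 33]
6 → replaces 14 → [6, 16, 29, 33]
20 → replaces 29 → [6, 16, 20, 33]
10 → replaces 16 → [6, 10, 20, 33]
2 → replaces 6 → [2, 10, 20, 33]
13 → replaces 20 → [2, 10, 13, 33]
18 → replaces 33 → [2, 10, 13, 18]
32 → extends → [2, 10, 13, 18, 32]
13 → already a tail → [2, 10, 13, 18, 32]
Five tails, so the longest strictly increasing subsequence has length 5 (e.g. 6, 10, 13, 18, 32).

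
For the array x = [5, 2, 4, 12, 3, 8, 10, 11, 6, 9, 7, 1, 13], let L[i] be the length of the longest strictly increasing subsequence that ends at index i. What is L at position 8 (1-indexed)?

dp[i] = 1 + max{dp[j] : j<i, x[j]<x[i]} (or 1 if no such j):
i:      1  2  3  4  5  6  7  8  9 10 11 12 13
x[i]:   5  2  4 12  3  8 10 11  6  9  7  1 13
dp:     1  1  2  3  2  3  4  5  3  4  4  1  6
At index 8 the value is 5.

5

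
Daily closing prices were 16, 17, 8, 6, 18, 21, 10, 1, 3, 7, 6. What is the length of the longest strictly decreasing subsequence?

4

Let dp[i] be the longest strictly decreasing subsequence ending at i:
i:      1  2  3  4  5  6  7  8  9 10 11
a[i]:  16 17  8  6 18 21 10  1  3  7  6
dp:     1  1  2  3  1  1  2  4  4  3  4
Maximum is 4.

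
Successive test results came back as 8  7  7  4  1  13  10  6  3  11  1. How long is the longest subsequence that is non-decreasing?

4

Track the smallest tail for each achievable length (allowing ties):
8 → extends → [8]
7 → replaces 8 → [7]
7 → extends → [7, 7]
4 → replaces 7 → [4, 7]
1 → replaces 4 → [1, 7]
13 → extends → [1, 7, 13]
10 → replaces 13 → [1, 7, 10]
6 → replaces 7 → [1, 6, 10]
3 → replaces 6 → [1, 3, 10]
11 → extends → [1, 3, 10, 11]
1 → replaces 3 → [1, 1, 10, 11]
Four tails, so the longest non-decreasing subsequence has length 4 (e.g. 7, 7, 10, 11).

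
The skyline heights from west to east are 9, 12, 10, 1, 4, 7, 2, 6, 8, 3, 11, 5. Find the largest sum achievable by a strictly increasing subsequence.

31

Let S[i] be the best sum of a strictly increasing subsequence ending at i:
i:      1  2  3  4  5  6  7  8  9 10 11 12
a[i]:   9 12 10  1  4  7  2  6  8  3 11  5
S:      9 21 19  1  5 12  3 11 20  6 31 11
Maximum is 31 (e.g. 1 + 4 + 7 + 8 + 11).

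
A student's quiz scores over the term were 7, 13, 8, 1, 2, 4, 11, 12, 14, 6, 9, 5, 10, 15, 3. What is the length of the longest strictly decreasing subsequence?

5

Negate each value so 'decreasing' becomes 'increasing', then run patience tails on the negated sequence:
-7 → extends → [-7]
-13 → replaces -7 → [-13]
-8 → extends → [-13, -8]
-1 → extends → [-13, -8, -1]
-2 → replaces -1 → [-13, -8, -2]
-4 → replaces -2 → [-13, -8, -4]
-11 → replaces -8 → [-13, -11, -4]
-12 → replaces -11 → [-13, -12, -4]
-14 → replaces -13 → [-14, -12, -4]
-6 → replaces -4 → [-14, -12, -6]
-9 → replaces -6 → [-14, -12, -9]
-5 → extends → [-14, -12, -9, -5]
-10 → replaces -9 → [-14, -12, -10, -5]
-15 → replaces -14 → [-15, -12, -10, -5]
-3 → extends → [-15, -12, -10, -5, -3]
Five tails, so the longest strictly decreasing subsequence of the original has length 5.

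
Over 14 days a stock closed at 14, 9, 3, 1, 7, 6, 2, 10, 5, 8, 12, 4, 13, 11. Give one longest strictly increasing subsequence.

Patience tails give the LIS length; then backtrack through the dp parents:
14 → extends → [14]
9 → replaces 14 → [9]
3 → replaces 9 → [3]
1 → replaces 3 → [1]
7 → extends → [1, 7]
6 → replaces 7 → [1, 6]
2 → replaces 6 → [1, 2]
10 → extends → [1, 2, 10]
5 → replaces 10 → [1, 2, 5]
8 → extends → [1, 2, 5, 8]
12 → extends → [1, 2, 5, 8, 12]
4 → replaces 5 → [1, 2, 4, 8, 12]
13 → extends → [1, 2, 4, 8, 12, 13]
11 → replaces 12 → [1, 2, 4, 8, 11, 13]
Length 6; one witness is 1, 2, 5, 8, 12, 13.

1, 2, 5, 8, 12, 13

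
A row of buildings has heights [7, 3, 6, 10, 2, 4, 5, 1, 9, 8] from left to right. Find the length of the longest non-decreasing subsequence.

Track the smallest tail for each achievable length (allowing ties):
7 → extends → [7]
3 → replaces 7 → [3]
6 → extends → [3, 6]
10 → extends → [3, 6, 10]
2 → replaces 3 → [2, 6, 10]
4 → replaces 6 → [2, 4, 10]
5 → replaces 10 → [2, 4, 5]
1 → replaces 2 → [1, 4, 5]
9 → extends → [1, 4, 5, 9]
8 → replaces 9 → [1, 4, 5, 8]
Four tails, so the longest non-decreasing subsequence has length 4 (e.g. 3, 4, 5, 9).

4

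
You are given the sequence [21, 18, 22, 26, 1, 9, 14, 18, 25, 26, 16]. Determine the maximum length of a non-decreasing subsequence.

Track the smallest tail for each achievable length (allowing ties):
21 → extends → [21]
18 → replaces 21 → [18]
22 → extends → [18, 22]
26 → extends → [18, 22, 26]
1 → replaces 18 → [1, 22, 26]
9 → replaces 22 → [1, 9, 26]
14 → replaces 26 → [1, 9, 14]
18 → extends → [1, 9, 14, 18]
25 → extends → [1, 9, 14, 18, 25]
26 → extends → [1, 9, 14, 18, 25, 26]
16 → replaces 18 → [1, 9, 14, 16, 25, 26]
Six tails, so the longest non-decreasing subsequence has length 6 (e.g. 1, 9, 14, 18, 25, 26).

6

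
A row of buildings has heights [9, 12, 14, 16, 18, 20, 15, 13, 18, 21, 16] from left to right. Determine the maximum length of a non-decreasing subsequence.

7

Track the smallest tail for each achievable length (allowing ties):
9 → extends → [9]
12 → extends → [9, 12]
14 → extends → [9, 12, 14]
16 → extends → [9, 12, 14, 16]
18 → extends → [9, 12, 14, 16, 18]
20 → extends → [9, 12, 14, 16, 18, 20]
15 → replaces 16 → [9, 12, 14, 15, 18, 20]
13 → replaces 14 → [9, 12, 13, 15, 18, 20]
18 → replaces 20 → [9, 12, 13, 15, 18, 18]
21 → extends → [9, 12, 13, 15, 18, 18, 21]
16 → replaces 18 → [9, 12, 13, 15, 16, 18, 21]
Seven tails, so the longest non-decreasing subsequence has length 7 (e.g. 9, 12, 14, 16, 18, 20, 21).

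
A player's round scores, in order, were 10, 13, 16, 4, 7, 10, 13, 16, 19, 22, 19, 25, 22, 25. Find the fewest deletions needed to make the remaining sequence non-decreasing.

5

Fewest deletions = n − (longest non-decreasing subsequence).
i:      1  2  3  4  5  6  7  8  9 10 11 12 13 14
a[i]:  10 13 16  4  7 10 13 16 19 22 19 25 22 25
dp:     1  2  3  1  2  3  4  5  6  7  7  8  8  9
max dp = 9, so deletions = 14 − 9 = 5.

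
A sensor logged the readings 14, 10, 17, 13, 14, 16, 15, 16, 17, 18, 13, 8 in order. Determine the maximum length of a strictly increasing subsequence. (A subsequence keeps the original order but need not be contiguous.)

7

Let dp[i] be the length of the longest such subsequence ending at index i:
i:      1  2  3  4  5  6  7  8  9 10 11 12
a[i]:  14 10 17 13 14 16 15 16 17 18 13  8
dp:     1  1  2  2  3  4  4  5  6  7  2  1
Maximum dp value is 7.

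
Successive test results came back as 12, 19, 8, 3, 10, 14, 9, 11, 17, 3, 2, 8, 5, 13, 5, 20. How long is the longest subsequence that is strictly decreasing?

Negate each value so 'decreasing' becomes 'increasing', then run patience tails on the negated sequence:
-12 → extends → [-12]
-19 → replaces -12 → [-19]
-8 → extends → [-19, -8]
-3 → extends → [-19, -8, -3]
-10 → replaces -8 → [-19, -10, -3]
-14 → replaces -10 → [-19, -14, -3]
-9 → replaces -3 → [-19, -14, -9]
-11 → replaces -9 → [-19, -14, -11]
-17 → replaces -14 → [-19, -17, -11]
-3 → extends → [-19, -17, -11, -3]
-2 → extends → [-19, -17, -11, -3, -2]
-8 → replaces -3 → [-19, -17, -11, -8, -2]
-5 → replaces -2 → [-19, -17, -11, -8, -5]
-13 → replaces -11 → [-19, -17, -13, -8, -5]
-5 → already a tail → [-19, -17, -13, -8, -5]
-20 → replaces -19 → [-20, -17, -13, -8, -5]
Five tails, so the longest strictly decreasing subsequence of the original has length 5.

5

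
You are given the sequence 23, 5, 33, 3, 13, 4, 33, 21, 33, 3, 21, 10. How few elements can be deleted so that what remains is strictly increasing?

8

Fewest deletions = n − (longest strictly increasing subsequence).
Patience tails:
23 → extends → [23]
5 → replaces 23 → [5]
33 → extends → [5, 33]
3 → replaces 5 → [3, 33]
13 → replaces 33 → [3, 13]
4 → replaces 13 → [3, 4]
33 → extends → [3, 4, 33]
21 → replaces 33 → [3, 4, 21]
33 → extends → [3, 4, 21, 33]
3 → already a tail → [3, 4, 21, 33]
21 → already a tail → [3, 4, 21, 33]
10 → replaces 21 → [3, 4, 10, 33]
Longest strictly increasing subsequence has length 4, so deletions = 12 − 4 = 8.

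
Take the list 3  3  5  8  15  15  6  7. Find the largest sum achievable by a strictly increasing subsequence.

Let S[i] be the best sum of a strictly increasing subsequence ending at i:
i:      1  2  3  4  5  6  7  8
a[i]:   3  3  5  8 15 15  6  7
S:      3  3  8 16 31 31 14 21
Maximum is 31 (e.g. 3 + 5 + 8 + 15).

31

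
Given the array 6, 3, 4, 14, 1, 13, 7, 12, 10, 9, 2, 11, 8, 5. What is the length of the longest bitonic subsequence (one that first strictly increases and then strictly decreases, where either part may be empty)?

9

inc[i] = longest strictly increasing subsequence ending at i; dec[i] = longest strictly decreasing subsequence starting at i:
i:      1  2  3  4  5  6  7  8  9 10 11 12 13 14
a[i]:   6  3  4 14  1 13  7 12 10  9  2 11  8  5
inc:    1  1  2  3  1  3  3  4  4  4  2  5  4  3
dec:    3  2  2  7  1  6  2  5  4  3  1  3  2  1
Best peak at i=4 (value 14): inc=3, dec=7, length 3+7−1 = 9.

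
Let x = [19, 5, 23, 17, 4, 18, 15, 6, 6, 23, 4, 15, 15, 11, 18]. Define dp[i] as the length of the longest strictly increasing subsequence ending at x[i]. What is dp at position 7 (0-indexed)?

2

dp[i] = 1 + max{dp[j] : j<i, x[j]<x[i]} (or 1 if no such j):
i:      0  1  2  3  4  5  6  7  8  9 10 11 12 13 14
x[i]:  19  5 23 17  4 18 15  6  6 23  4 15 15 11 18
dp:     1  1  2  2  1  3  2  2  2  4  1  3  3  3  4
At index 7 the value is 2.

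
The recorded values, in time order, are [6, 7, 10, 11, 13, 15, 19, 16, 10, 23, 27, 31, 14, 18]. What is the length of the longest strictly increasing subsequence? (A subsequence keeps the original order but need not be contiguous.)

10

Let dp[i] be the length of the longest such subsequence ending at index i:
i:      1  2  3  4  5  6  7  8  9 10 11 12 13 14
a[i]:   6  7 10 11 13 15 19 16 10 23 27 31 14 18
dp:     1  2  3  4  5  6  7  7  3  8  9 10  6  8
Maximum dp value is 10.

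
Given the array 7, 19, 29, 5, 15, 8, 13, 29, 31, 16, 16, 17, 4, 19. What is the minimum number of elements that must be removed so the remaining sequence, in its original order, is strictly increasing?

Fewest deletions = n − (longest strictly increasing subsequence).
i:      1  2  3  4  5  6  7  8  9 10 11 12 13 14
a[i]:   7 19 29  5 15  8 13 29 31 16 16 17  4 19
dp:     1  2  3  1  2  2  3  4  5  4  4  5  1  6
max dp = 6, so deletions = 14 − 6 = 8.

8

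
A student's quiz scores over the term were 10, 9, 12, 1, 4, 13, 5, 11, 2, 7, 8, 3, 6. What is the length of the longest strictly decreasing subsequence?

4

Negate each value so 'decreasing' becomes 'increasing', then run patience tails on the negated sequence:
-10 → extends → [-10]
-9 → extends → [-10, -9]
-12 → replaces -10 → [-12, -9]
-1 → extends → [-12, -9, -1]
-4 → replaces -1 → [-12, -9, -4]
-13 → replaces -12 → [-13, -9, -4]
-5 → replaces -4 → [-13, -9, -5]
-11 → replaces -9 → [-13, -11, -5]
-2 → extends → [-13, -11, -5, -2]
-7 → replaces -5 → [-13, -11, -7, -2]
-8 → replaces -7 → [-13, -11, -8, -2]
-3 → replaces -2 → [-13, -11, -8, -3]
-6 → replaces -3 → [-13, -11, -8, -6]
Four tails, so the longest strictly decreasing subsequence of the original has length 4.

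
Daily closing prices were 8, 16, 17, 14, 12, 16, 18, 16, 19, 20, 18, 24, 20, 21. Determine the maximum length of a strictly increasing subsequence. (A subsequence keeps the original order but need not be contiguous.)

Track the smallest tail for each achievable length (strict):
8 → extends → [8]
16 → extends → [8, 16]
17 → extends → [8, 16, 17]
14 → replaces 16 → [8, 14, 17]
12 → replaces 14 → [8, 12, 17]
16 → replaces 17 → [8, 12, 16]
18 → extends → [8, 12, 16, 18]
16 → already a tail → [8, 12, 16, 18]
19 → extends → [8, 12, 16, 18, 19]
20 → extends → [8, 12, 16, 18, 19, 20]
18 → already a tail → [8, 12, 16, 18, 19, 20]
24 → extends → [8, 12, 16, 18, 19, 20, 24]
20 → already a tail → [8, 12, 16, 18, 19, 20, 24]
21 → replaces 24 → [8, 12, 16, 18, 19, 20, 21]
Seven tails, so the longest strictly increasing subsequence has length 7 (e.g. 8, 16, 17, 18, 19, 20, 24).

7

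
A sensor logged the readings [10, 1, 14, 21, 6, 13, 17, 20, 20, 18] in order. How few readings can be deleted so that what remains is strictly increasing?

5

Fewest deletions = n − (longest strictly increasing subsequence).
i:      1  2  3  4  5  6  7  8  9 10
a[i]:  10  1 14 21  6 13 17 20 20 18
dp:     1  1  2  3  2  3  4  5  5  5
max dp = 5, so deletions = 10 − 5 = 5.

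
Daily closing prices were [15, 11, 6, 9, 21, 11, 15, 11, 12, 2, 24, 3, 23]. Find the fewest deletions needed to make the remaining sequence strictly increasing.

Fewest deletions = n − (longest strictly increasing subsequence).
Patience tails:
15 → extends → [15]
11 → replaces 15 → [11]
6 → replaces 11 → [6]
9 → extends → [6, 9]
21 → extends → [6, 9, 21]
11 → replaces 21 → [6, 9, 11]
15 → extends → [6, 9, 11, 15]
11 → already a tail → [6, 9, 11, 15]
12 → replaces 15 → [6, 9, 11, 12]
2 → replaces 6 → [2, 9, 11, 12]
24 → extends → [2, 9, 11, 12, 24]
3 → replaces 9 → [2, 3, 11, 12, 24]
23 → replaces 24 → [2, 3, 11, 12, 23]
Longest strictly increasing subsequence has length 5, so deletions = 13 − 5 = 8.

8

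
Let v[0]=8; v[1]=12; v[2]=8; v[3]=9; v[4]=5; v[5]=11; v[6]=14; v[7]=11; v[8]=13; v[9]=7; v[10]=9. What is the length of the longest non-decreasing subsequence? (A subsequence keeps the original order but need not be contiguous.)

6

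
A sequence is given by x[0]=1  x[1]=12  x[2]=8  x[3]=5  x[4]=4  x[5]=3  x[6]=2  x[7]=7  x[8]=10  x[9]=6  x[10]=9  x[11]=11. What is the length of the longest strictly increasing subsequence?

Track the smallest tail for each achievable length (strict):
1 → extends → [1]
12 → extends → [1, 12]
8 → replaces 12 → [1, 8]
5 → replaces 8 → [1, 5]
4 → replaces 5 → [1, 4]
3 → replaces 4 → [1, 3]
2 → replaces 3 → [1, 2]
7 → extends → [1, 2, 7]
10 → extends → [1, 2, 7, 10]
6 → replaces 7 → [1, 2, 6, 10]
9 → replaces 10 → [1, 2, 6, 9]
11 → extends → [1, 2, 6, 9, 11]
Five tails, so the longest strictly increasing subsequence has length 5 (e.g. 1, 5, 7, 10, 11).

5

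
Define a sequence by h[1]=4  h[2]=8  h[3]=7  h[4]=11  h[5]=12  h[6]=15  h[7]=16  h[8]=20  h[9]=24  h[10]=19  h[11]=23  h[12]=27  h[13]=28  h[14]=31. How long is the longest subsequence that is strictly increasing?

11

Track the smallest tail for each achievable length (strict):
4 → extends → [4]
8 → extends → [4, 8]
7 → replaces 8 → [4, 7]
11 → extends → [4, 7, 11]
12 → extends → [4, 7, 11, 12]
15 → extends → [4, 7, 11, 12, 15]
16 → extends → [4, 7, 11, 12, 15, 16]
20 → extends → [4, 7, 11, 12, 15, 16, 20]
24 → extends → [4, 7, 11, 12, 15, 16, 20, 24]
19 → replaces 20 → [4, 7, 11, 12, 15, 16, 19, 24]
23 → replaces 24 → [4, 7, 11, 12, 15, 16, 19, 23]
27 → extends → [4, 7, 11, 12, 15, 16, 19, 23, 27]
28 → extends → [4, 7, 11, 12, 15, 16, 19, 23, 27, 28]
31 → extends → [4, 7, 11, 12, 15, 16, 19, 23, 27, 28, 31]
Eleven tails, so the longest strictly increasing subsequence has length 11 (e.g. 4, 8, 11, 12, 15, 16, 20, 24, 27, 28, 31).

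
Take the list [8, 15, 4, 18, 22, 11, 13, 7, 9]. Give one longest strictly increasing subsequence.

8, 15, 18, 22

Patience tails give the LIS length; then backtrack through the dp parents:
8 → extends → [8]
15 → extends → [8, 15]
4 → replaces 8 → [4, 15]
18 → extends → [4, 15, 18]
22 → extends → [4, 15, 18, 22]
11 → replaces 15 → [4, 11, 18, 22]
13 → replaces 18 → [4, 11, 13, 22]
7 → replaces 11 → [4, 7, 13, 22]
9 → replaces 13 → [4, 7, 9, 22]
Length 4; one witness is 8, 15, 18, 22.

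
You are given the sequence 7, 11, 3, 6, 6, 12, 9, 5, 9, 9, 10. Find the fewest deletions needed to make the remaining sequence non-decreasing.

Fewest deletions = n − (longest non-decreasing subsequence).
i:      1  2  3  4  5  6  7  8  9 10 11
a[i]:   7 11  3  6  6 12  9  5  9  9 10
dp:     1  2  1  2  3  4  4  2  5  6  7
max dp = 7, so deletions = 11 − 7 = 4.

4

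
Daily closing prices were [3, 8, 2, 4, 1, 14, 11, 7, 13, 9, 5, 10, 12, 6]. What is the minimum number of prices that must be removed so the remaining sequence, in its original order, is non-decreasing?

8

Fewest deletions = n − (longest non-decreasing subsequence).
i:      1  2  3  4  5  6  7  8  9 10 11 12 13 14
a[i]:   3  8  2  4  1 14 11  7 13  9  5 10 12  6
dp:     1  2  1  2  1  3  3  3  4  4  3  5  6  4
max dp = 6, so deletions = 14 − 6 = 8.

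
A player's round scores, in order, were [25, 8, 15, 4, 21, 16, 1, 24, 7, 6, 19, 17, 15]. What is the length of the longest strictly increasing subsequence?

4

Track the smallest tail for each achievable length (strict):
25 → extends → [25]
8 → replaces 25 → [8]
15 → extends → [8, 15]
4 → replaces 8 → [4, 15]
21 → extends → [4, 15, 21]
16 → replaces 21 → [4, 15, 16]
1 → replaces 4 → [1, 15, 16]
24 → extends → [1, 15, 16, 24]
7 → replaces 15 → [1, 7, 16, 24]
6 → replaces 7 → [1, 6, 16, 24]
19 → replaces 24 → [1, 6, 16, 19]
17 → replaces 19 → [1, 6, 16, 17]
15 → replaces 16 → [1, 6, 15, 17]
Four tails, so the longest strictly increasing subsequence has length 4 (e.g. 8, 15, 21, 24).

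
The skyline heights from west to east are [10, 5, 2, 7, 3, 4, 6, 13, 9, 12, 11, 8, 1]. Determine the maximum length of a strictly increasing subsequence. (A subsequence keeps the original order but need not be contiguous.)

Track the smallest tail for each achievable length (strict):
10 → extends → [10]
5 → replaces 10 → [5]
2 → replaces 5 → [2]
7 → extends → [2, 7]
3 → replaces 7 → [2, 3]
4 → extends → [2, 3, 4]
6 → extends → [2, 3, 4, 6]
13 → extends → [2, 3, 4, 6, 13]
9 → replaces 13 → [2, 3, 4, 6, 9]
12 → extends → [2, 3, 4, 6, 9, 12]
11 → replaces 12 → [2, 3, 4, 6, 9, 11]
8 → replaces 9 → [2, 3, 4, 6, 8, 11]
1 → replaces 2 → [1, 3, 4, 6, 8, 11]
Six tails, so the longest strictly increasing subsequence has length 6 (e.g. 2, 3, 4, 6, 9, 12).

6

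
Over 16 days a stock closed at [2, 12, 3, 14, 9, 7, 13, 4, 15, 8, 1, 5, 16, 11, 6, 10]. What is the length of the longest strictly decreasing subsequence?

Let dp[i] be the longest strictly decreasing subsequence ending at i:
i:      1  2  3  4  5  6  7  8  9 10 11 12 13 14 15 16
a[i]:   2 12  3 14  9  7 13  4 15  8  1  5 16 11  6 10
dp:     1  1  2  1  2  3  2  4  1  3  5  4  1  3  4  4
Maximum is 5.

5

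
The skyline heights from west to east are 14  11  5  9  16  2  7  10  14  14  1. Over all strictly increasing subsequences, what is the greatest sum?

Let S[i] be the best sum of a strictly increasing subsequence ending at i:
i:      1  2  3  4  5  6  7  8  9 10 11
a[i]:  14 11  5  9 16  2  7 10 14 14  1
S:     14 11  5 14 30  2 12 24 38 38  1
Maximum is 38 (e.g. 5 + 9 + 10 + 14).

38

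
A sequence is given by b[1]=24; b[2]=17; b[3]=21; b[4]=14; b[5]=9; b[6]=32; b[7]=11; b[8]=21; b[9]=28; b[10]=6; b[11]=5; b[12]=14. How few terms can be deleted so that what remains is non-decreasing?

8

Fewest deletions = n − (longest non-decreasing subsequence).
i:      1  2  3  4  5  6  7  8  9 10 11 12
b[i]:  24 17 21 14  9 32 11 21 28  6  5 14
dp:     1  1  2  1  1  3  2  3  4  1  1  3
max dp = 4, so deletions = 12 − 4 = 8.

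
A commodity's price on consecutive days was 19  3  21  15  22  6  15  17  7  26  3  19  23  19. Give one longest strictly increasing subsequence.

3, 6, 15, 17, 19, 23

Patience tails give the LIS length; then backtrack through the dp parents:
19 → extends → [19]
3 → replaces 19 → [3]
21 → extends → [3, 21]
15 → replaces 21 → [3, 15]
22 → extends → [3, 15, 22]
6 → replaces 15 → [3, 6, 22]
15 → replaces 22 → [3, 6, 15]
17 → extends → [3, 6, 15, 17]
7 → replaces 15 → [3, 6, 7, 17]
26 → extends → [3, 6, 7, 17, 26]
3 → already a tail → [3, 6, 7, 17, 26]
19 → replaces 26 → [3, 6, 7, 17, 19]
23 → extends → [3, 6, 7, 17, 19, 23]
19 → already a tail → [3, 6, 7, 17, 19, 23]
Length 6; one witness is 3, 6, 15, 17, 19, 23.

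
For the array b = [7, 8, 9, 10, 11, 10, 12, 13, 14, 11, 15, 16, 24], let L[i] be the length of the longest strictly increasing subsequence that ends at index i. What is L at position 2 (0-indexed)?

dp[i] = 1 + max{dp[j] : j<i, b[j]<b[i]} (or 1 if no such j):
i:      0  1  2  3  4  5  6  7  8  9 10 11 12
b[i]:   7  8  9 10 11 10 12 13 14 11 15 16 24
dp:     1  2  3  4  5  4  6  7  8  5  9 10 11
At index 2 the value is 3.

3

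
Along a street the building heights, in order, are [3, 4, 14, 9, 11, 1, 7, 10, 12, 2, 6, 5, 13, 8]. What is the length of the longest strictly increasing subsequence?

6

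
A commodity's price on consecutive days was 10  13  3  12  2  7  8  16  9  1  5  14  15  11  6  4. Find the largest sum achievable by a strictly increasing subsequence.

56

Let S[i] be the best sum of a strictly increasing subsequence ending at i:
i:      1  2  3  4  5  6  7  8  9 10 11 12 13 14 15 16
a[i]:  10 13  3 12  2  7  8 16  9  1  5 14 15 11  6  4
S:     10 23  3 22  2 10 18 39 27  1  8 41 56 38 14  7
Maximum is 56 (e.g. 3 + 7 + 8 + 9 + 14 + 15).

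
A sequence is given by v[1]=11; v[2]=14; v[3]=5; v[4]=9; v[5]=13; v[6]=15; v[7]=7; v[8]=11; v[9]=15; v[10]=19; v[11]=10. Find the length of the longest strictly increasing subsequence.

5

Let dp[i] be the length of the longest such subsequence ending at index i:
i:      1  2  3  4  5  6  7  8  9 10 11
v[i]:  11 14  5  9 13 15  7 11 15 19 10
dp:     1  2  1  2  3  4  2  3  4  5  3
Maximum dp value is 5.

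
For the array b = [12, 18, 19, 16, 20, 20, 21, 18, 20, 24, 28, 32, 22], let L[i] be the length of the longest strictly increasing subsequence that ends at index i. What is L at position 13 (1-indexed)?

dp[i] = 1 + max{dp[j] : j<i, b[j]<b[i]} (or 1 if no such j):
i:      1  2  3  4  5  6  7  8  9 10 11 12 13
b[i]:  12 18 19 16 20 20 21 18 20 24 28 32 22
dp:     1  2  3  2  4  4  5  3  4  6  7  8  6
At index 13 the value is 6.

6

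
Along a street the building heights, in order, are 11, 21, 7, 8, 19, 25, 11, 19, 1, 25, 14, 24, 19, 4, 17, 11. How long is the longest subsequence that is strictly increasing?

Let dp[i] be the length of the longest such subsequence ending at index i:
i:      1  2  3  4  5  6  7  8  9 10 11 12 13 14 15 16
a[i]:  11 21  7  8 19 25 11 19  1 25 14 24 19  4 17 11
dp:     1  2  1  2  3  4  3  4  1  5  4  5  5  2  5  3
Maximum dp value is 5.

5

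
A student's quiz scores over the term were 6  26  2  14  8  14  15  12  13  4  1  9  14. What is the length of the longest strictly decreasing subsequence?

Negate each value so 'decreasing' becomes 'increasing', then run patience tails on the negated sequence:
-6 → extends → [-6]
-26 → replaces -6 → [-26]
-2 → extends → [-26, -2]
-14 → replaces -2 → [-26, -14]
-8 → extends → [-26, -14, -8]
-14 → already a tail → [-26, -14, -8]
-15 → replaces -14 → [-26, -15, -8]
-12 → replaces -8 → [-26, -15, -12]
-13 → replaces -12 → [-26, -15, -13]
-4 → extends → [-26, -15, -13, -4]
-1 → extends → [-26, -15, -13, -4, -1]
-9 → replaces -4 → [-26, -15, -13, -9, -1]
-14 → replaces -13 → [-26, -15, -14, -9, -1]
Five tails, so the longest strictly decreasing subsequence of the original has length 5.

5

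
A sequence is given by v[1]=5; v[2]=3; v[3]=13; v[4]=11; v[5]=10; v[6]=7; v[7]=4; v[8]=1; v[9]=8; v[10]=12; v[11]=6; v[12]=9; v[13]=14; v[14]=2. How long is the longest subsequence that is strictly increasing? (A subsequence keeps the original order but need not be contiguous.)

Track the smallest tail for each achievable length (strict):
5 → extends → [5]
3 → replaces 5 → [3]
13 → extends → [3, 13]
11 → replaces 13 → [3, 11]
10 → replaces 11 → [3, 10]
7 → replaces 10 → [3, 7]
4 → replaces 7 → [3, 4]
1 → replaces 3 → [1, 4]
8 → extends → [1, 4, 8]
12 → extends → [1, 4, 8, 12]
6 → replaces 8 → [1, 4, 6, 12]
9 → replaces 12 → [1, 4, 6, 9]
14 → extends → [1, 4, 6, 9, 14]
2 → replaces 4 → [1, 2, 6, 9, 14]
Five tails, so the longest strictly increasing subsequence has length 5 (e.g. 5, 7, 8, 12, 14).

5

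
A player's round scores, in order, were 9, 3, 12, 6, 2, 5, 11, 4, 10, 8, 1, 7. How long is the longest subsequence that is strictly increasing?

3

Let dp[i] be the length of the longest such subsequence ending at index i:
i:      1  2  3  4  5  6  7  8  9 10 11 12
a[i]:   9  3 12  6  2  5 11  4 10  8  1  7
dp:     1  1  2  2  1  2  3  2  3  3  1  3
Maximum dp value is 3.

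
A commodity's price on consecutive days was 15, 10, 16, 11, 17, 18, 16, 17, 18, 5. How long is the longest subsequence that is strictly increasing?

Track the smallest tail for each achievable length (strict):
15 → extends → [15]
10 → replaces 15 → [10]
16 → extends → [10, 16]
11 → replaces 16 → [10, 11]
17 → extends → [10, 11, 17]
18 → extends → [10, 11, 17, 18]
16 → replaces 17 → [10, 11, 16, 18]
17 → replaces 18 → [10, 11, 16, 17]
18 → extends → [10, 11, 16, 17, 18]
5 → replaces 10 → [5, 11, 16, 17, 18]
Five tails, so the longest strictly increasing subsequence has length 5 (e.g. 10, 11, 16, 17, 18).

5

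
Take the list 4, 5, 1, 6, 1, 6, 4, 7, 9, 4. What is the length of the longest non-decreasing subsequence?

6

Track the smallest tail for each achievable length (allowing ties):
4 → extends → [4]
5 → extends → [4, 5]
1 → replaces 4 → [1, 5]
6 → extends → [1, 5, 6]
1 → replaces 5 → [1, 1, 6]
6 → extends → [1, 1, 6, 6]
4 → replaces 6 → [1, 1, 4, 6]
7 → extends → [1, 1, 4, 6, 7]
9 → extends → [1, 1, 4, 6, 7, 9]
4 → replaces 6 → [1, 1, 4, 4, 7, 9]
Six tails, so the longest non-decreasing subsequence has length 6 (e.g. 4, 5, 6, 6, 7, 9).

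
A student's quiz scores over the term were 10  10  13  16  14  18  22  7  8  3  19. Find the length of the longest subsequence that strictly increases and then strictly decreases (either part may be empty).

7

inc[i] = longest strictly increasing subsequence ending at i; dec[i] = longest strictly decreasing subsequence starting at i:
i:      1  2  3  4  5  6  7  8  9 10 11
a[i]:  10 10 13 16 14 18 22  7  8  3 19
inc:    1  1  2  3  3  4  5  1  2  1  5
dec:    3  3  3  4  3  3  3  2  2  1  1
Best peak at i=7 (value 22): inc=5, dec=3, length 5+3−1 = 7.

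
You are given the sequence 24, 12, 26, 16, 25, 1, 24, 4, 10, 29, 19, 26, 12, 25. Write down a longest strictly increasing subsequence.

1, 4, 10, 19, 26

Patience tails give the LIS length; then backtrack through the dp parents:
24 → extends → [24]
12 → replaces 24 → [12]
26 → extends → [12, 26]
16 → replaces 26 → [12, 16]
25 → extends → [12, 16, 25]
1 → replaces 12 → [1, 16, 25]
24 → replaces 25 → [1, 16, 24]
4 → replaces 16 → [1, 4, 24]
10 → replaces 24 → [1, 4, 10]
29 → extends → [1, 4, 10, 29]
19 → replaces 29 → [1, 4, 10, 19]
26 → extends → [1, 4, 10, 19, 26]
12 → replaces 19 → [1, 4, 10, 12, 26]
25 → replaces 26 → [1, 4, 10, 12, 25]
Length 5; one witness is 1, 4, 10, 19, 26.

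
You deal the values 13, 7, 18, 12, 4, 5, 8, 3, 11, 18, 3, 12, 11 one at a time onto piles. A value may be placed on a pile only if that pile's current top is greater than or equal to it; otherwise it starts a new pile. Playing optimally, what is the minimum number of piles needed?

5

The minimum number of non-increasing subsequences covering a sequence equals the length of its longest strictly increasing subsequence.
LIS length is 5 (e.g. 4, 5, 8, 11, 18), so 5 piles are needed.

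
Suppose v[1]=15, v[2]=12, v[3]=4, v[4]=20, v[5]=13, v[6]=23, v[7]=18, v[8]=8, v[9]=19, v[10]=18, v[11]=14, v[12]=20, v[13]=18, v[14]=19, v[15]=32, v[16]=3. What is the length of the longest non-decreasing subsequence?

7

Track the smallest tail for each achievable length (allowing ties):
15 → extends → [15]
12 → replaces 15 → [12]
4 → replaces 12 → [4]
20 → extends → [4, 20]
13 → replaces 20 → [4, 13]
23 → extends → [4, 13, 23]
18 → replaces 23 → [4, 13, 18]
8 → replaces 13 → [4, 8, 18]
19 → extends → [4, 8, 18, 19]
18 → replaces 19 → [4, 8, 18, 18]
14 → replaces 18 → [4, 8, 14, 18]
20 → extends → [4, 8, 14, 18, 20]
18 → replaces 20 → [4, 8, 14, 18, 18]
19 → extends → [4, 8, 14, 18, 18, 19]
32 → extends → [4, 8, 14, 18, 18, 19, 32]
3 → replaces 4 → [3, 8, 14, 18, 18, 19, 32]
Seven tails, so the longest non-decreasing subsequence has length 7 (e.g. 12, 13, 18, 18, 18, 19, 32).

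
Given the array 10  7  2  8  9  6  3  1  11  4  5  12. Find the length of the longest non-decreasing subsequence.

Let dp[i] be the length of the longest such subsequence ending at index i:
i:      1  2  3  4  5  6  7  8  9 10 11 12
a[i]:  10  7  2  8  9  6  3  1 11  4  5 12
dp:     1  1  1  2  3  2  2  1  4  3  4  5
Maximum dp value is 5.

5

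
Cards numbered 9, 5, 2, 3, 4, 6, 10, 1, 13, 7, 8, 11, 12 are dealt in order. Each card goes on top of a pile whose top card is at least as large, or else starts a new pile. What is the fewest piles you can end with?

8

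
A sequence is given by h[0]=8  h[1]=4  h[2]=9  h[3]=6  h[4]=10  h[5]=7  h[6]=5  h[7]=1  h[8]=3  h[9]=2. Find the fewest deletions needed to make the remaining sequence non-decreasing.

7

Fewest deletions = n − (longest non-decreasing subsequence).
i:      0  1  2  3  4  5  6  7  8  9
h[i]:   8  4  9  6 10  7  5  1  3  2
dp:     1  1  2  2  3  3  2  1  2  2
max dp = 3, so deletions = 10 − 3 = 7.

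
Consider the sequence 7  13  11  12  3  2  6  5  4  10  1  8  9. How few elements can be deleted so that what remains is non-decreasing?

9

Fewest deletions = n − (longest non-decreasing subsequence).
i:      1  2  3  4  5  6  7  8  9 10 11 12 13
a[i]:   7 13 11 12  3  2  6  5  4 10  1  8  9
dp:     1  2  2  3  1  1  2  2  2  3  1  3  4
max dp = 4, so deletions = 13 − 4 = 9.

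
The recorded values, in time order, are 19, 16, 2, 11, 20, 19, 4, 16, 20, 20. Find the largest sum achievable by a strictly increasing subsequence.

Let S[i] be the best sum of a strictly increasing subsequence ending at i:
i:      1  2  3  4  5  6  7  8  9 10
a[i]:  19 16  2 11 20 19  4 16 20 20
S:     19 16  2 13 39 35  6 29 55 55
Maximum is 55 (e.g. 16 + 19 + 20).

55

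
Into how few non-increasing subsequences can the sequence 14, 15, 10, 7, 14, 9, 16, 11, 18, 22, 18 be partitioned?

5

Place each on the leftmost legal pile:
14 → new pile 1 (tops now [14])
15 → new pile 2 (tops now [14, 15])
10 → pile 1 (tops now [10, 15])
7 → pile 1 (tops now [7, 15])
14 → pile 2 (tops now [7, 14])
9 → pile 2 (tops now [7, 9])
16 → new pile 3 (tops now [7, 9, 16])
11 → pile 3 (tops now [7, 9, 11])
18 → new pile 4 (tops now [7, 9, 11, 18])
22 → new pile 5 (tops now [7, 9, 11, 18, 22])
18 → pile 4 (tops now [7, 9, 11, 18, 22])
Five piles.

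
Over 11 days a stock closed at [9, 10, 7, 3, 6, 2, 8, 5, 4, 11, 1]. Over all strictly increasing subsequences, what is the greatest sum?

30

Let S[i] be the best sum of a strictly increasing subsequence ending at i:
i:      1  2  3  4  5  6  7  8  9 10 11
a[i]:   9 10  7  3  6  2  8  5  4 11  1
S:      9 19  7  3  9  2 17  8  7 30  1
Maximum is 30 (e.g. 9 + 10 + 11).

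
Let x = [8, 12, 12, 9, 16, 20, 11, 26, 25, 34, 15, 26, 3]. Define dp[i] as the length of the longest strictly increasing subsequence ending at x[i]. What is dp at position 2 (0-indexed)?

2

dp[i] = 1 + max{dp[j] : j<i, x[j]<x[i]} (or 1 if no such j):
i:      0  1  2  3  4  5  6  7  8  9 10 11 12
x[i]:   8 12 12  9 16 20 11 26 25 34 15 26  3
dp:     1  2  2  2  3  4  3  5  5  6  4  6  1
At index 2 the value is 2.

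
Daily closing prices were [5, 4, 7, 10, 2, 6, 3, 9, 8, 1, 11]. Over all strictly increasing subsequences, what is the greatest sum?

33

Let S[i] be the best sum of a strictly increasing subsequence ending at i:
i:      1  2  3  4  5  6  7  8  9 10 11
a[i]:   5  4  7 10  2  6  3  9  8  1 11
S:      5  4 12 22  2 11  5 21 20  1 33
Maximum is 33 (e.g. 5 + 7 + 10 + 11).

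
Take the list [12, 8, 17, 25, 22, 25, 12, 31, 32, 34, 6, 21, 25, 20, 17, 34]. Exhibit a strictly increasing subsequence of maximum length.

12, 17, 22, 25, 31, 32, 34

Patience tails give the LIS length; then backtrack through the dp parents:
12 → extends → [12]
8 → replaces 12 → [8]
17 → extends → [8, 17]
25 → extends → [8, 17, 25]
22 → replaces 25 → [8, 17, 22]
25 → extends → [8, 17, 22, 25]
12 → replaces 17 → [8, 12, 22, 25]
31 → extends → [8, 12, 22, 25, 31]
32 → extends → [8, 12, 22, 25, 31, 32]
34 → extends → [8, 12, 22, 25, 31, 32, 34]
6 → replaces 8 → [6, 12, 22, 25, 31, 32, 34]
21 → replaces 22 → [6, 12, 21, 25, 31, 32, 34]
25 → already a tail → [6, 12, 21, 25, 31, 32, 34]
20 → replaces 21 → [6, 12, 20, 25, 31, 32, 34]
17 → replaces 20 → [6, 12, 17, 25, 31, 32, 34]
34 → already a tail → [6, 12, 17, 25, 31, 32, 34]
Length 7; one witness is 12, 17, 22, 25, 31, 32, 34.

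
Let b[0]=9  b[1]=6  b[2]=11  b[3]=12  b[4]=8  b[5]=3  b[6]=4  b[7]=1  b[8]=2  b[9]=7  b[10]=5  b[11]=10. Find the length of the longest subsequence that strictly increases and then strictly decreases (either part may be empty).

inc[i] = longest strictly increasing subsequence ending at i; dec[i] = longest strictly decreasing subsequence starting at i:
i:      0  1  2  3  4  5  6  7  8  9 10 11
b[i]:   9  6 11 12  8  3  4  1  2  7  5 10
inc:    1  1  2  3  2  1  2  1  2  3  3  4
dec:    4  3  4  4  3  2  2  1  1  2  1  1
Best peak at i=3 (value 12): inc=3, dec=4, length 3+4−1 = 6.

6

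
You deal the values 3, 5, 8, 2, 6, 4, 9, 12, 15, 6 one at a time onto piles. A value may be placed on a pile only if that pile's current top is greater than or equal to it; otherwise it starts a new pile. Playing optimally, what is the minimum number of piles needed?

6

The minimum number of non-increasing subsequences covering a sequence equals the length of its longest strictly increasing subsequence.
LIS length is 6 (e.g. 3, 5, 8, 9, 12, 15), so 6 piles are needed.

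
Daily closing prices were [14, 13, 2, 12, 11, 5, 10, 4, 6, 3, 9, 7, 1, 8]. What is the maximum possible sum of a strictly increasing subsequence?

28

Let S[i] be the best sum of a strictly increasing subsequence ending at i:
i:      1  2  3  4  5  6  7  8  9 10 11 12 13 14
a[i]:  14 13  2 12 11  5 10  4  6  3  9  7  1  8
S:     14 13  2 14 13  7 17  6 13  5 22 20  1 28
Maximum is 28 (e.g. 2 + 5 + 6 + 7 + 8).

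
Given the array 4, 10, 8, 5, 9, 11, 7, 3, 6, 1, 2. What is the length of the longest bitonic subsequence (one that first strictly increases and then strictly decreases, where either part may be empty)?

7

inc[i] = longest strictly increasing subsequence ending at i; dec[i] = longest strictly decreasing subsequence starting at i:
i:      1  2  3  4  5  6  7  8  9 10 11
a[i]:   4 10  8  5  9 11  7  3  6  1  2
inc:    1  2  2  2  3  4  3  1  3  1  2
dec:    3  5  4  3  4  4  3  2  2  1  1
Best peak at i=6 (value 11): inc=4, dec=4, length 4+4−1 = 7.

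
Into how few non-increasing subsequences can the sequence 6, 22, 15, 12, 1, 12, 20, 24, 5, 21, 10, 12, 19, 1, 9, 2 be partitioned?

5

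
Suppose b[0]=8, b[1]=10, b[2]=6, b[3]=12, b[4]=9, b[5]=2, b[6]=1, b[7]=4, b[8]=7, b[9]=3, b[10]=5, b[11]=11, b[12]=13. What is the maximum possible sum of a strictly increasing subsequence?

Let S[i] be the best sum of a strictly increasing subsequence ending at i:
i:      0  1  2  3  4  5  6  7  8  9 10 11 12
b[i]:   8 10  6 12  9  2  1  4  7  3  5 11 13
S:      8 18  6 30 17  2  1  6 13  5 11 29 43
Maximum is 43 (e.g. 8 + 10 + 12 + 13).

43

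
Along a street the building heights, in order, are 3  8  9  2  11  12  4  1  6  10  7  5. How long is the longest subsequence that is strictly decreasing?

Negate each value so 'decreasing' becomes 'increasing', then run patience tails on the negated sequence:
-3 → extends → [-3]
-8 → replaces -3 → [-8]
-9 → replaces -8 → [-9]
-2 → extends → [-9, -2]
-11 → replaces -9 → [-11, -2]
-12 → replaces -11 → [-12, -2]
-4 → replaces -2 → [-12, -4]
-1 → extends → [-12, -4, -1]
-6 → replaces -4 → [-12, -6, -1]
-10 → replaces -6 → [-12, -10, -1]
-7 → replaces -1 → [-12, -10, -7]
-5 → extends → [-12, -10, -7, -5]
Four tails, so the longest strictly decreasing subsequence of the original has length 4.

4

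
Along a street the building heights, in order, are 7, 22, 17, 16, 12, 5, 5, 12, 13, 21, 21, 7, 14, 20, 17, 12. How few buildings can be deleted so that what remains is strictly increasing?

Fewest deletions = n − (longest strictly increasing subsequence).
Patience tails:
7 → extends → [7]
22 → extends → [7, 22]
17 → replaces 22 → [7, 17]
16 → replaces 17 → [7, 16]
12 → replaces 16 → [7, 12]
5 → replaces 7 → [5, 12]
5 → already a tail → [5, 12]
12 → already a tail → [5, 12]
13 → extends → [5, 12, 13]
21 → extends → [5, 12, 13, 21]
21 → already a tail → [5, 12, 13, 21]
7 → replaces 12 → [5, 7, 13, 21]
14 → replaces 21 → [5, 7, 13, 14]
20 → extends → [5, 7, 13, 14, 20]
17 → replaces 20 → [5, 7, 13, 14, 17]
12 → replaces 13 → [5, 7, 12, 14, 17]
Longest strictly increasing subsequence has length 5, so deletions = 16 − 5 = 11.

11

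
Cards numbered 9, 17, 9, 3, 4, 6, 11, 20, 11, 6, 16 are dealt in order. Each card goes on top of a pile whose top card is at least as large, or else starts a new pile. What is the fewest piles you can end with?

Place each on the leftmost legal pile:
9 → new pile 1 (tops now [9])
17 → new pile 2 (tops now [9, 17])
9 → pile 1 (tops now [9, 17])
3 → pile 1 (tops now [3, 17])
4 → pile 2 (tops now [3, 4])
6 → new pile 3 (tops now [3, 4, 6])
11 → new pile 4 (tops now [3, 4, 6, 11])
20 → new pile 5 (tops now [3, 4, 6, 11, 20])
11 → pile 4 (tops now [3, 4, 6, 11, 20])
6 → pile 3 (tops now [3, 4, 6, 11, 20])
16 → pile 5 (tops now [3, 4, 6, 11, 16])
Five piles.

5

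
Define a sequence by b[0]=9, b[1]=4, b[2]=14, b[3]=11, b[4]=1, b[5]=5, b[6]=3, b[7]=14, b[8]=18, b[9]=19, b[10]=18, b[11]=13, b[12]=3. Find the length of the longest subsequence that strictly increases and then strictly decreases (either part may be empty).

8

inc[i] = longest strictly increasing subsequence ending at i; dec[i] = longest strictly decreasing subsequence starting at i:
i:      0  1  2  3  4  5  6  7  8  9 10 11 12
b[i]:   9  4 14 11  1  5  3 14 18 19 18 13  3
inc:    1  1  2  2  1  2  2  3  4  5  4  3  2
dec:    3  2  4  3  1  2  1  3  3  4  3  2  1
Best peak at i=9 (value 19): inc=5, dec=4, length 5+4−1 = 8.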